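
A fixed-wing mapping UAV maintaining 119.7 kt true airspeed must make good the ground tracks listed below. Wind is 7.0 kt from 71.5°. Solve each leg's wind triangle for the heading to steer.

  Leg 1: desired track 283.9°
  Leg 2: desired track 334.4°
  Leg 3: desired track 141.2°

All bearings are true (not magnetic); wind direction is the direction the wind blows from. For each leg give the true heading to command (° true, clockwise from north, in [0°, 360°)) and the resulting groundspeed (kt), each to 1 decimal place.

Leg 1: desired track 283.9°; wind correction +1.8° → command heading 285.7°, groundspeed 125.6 kt
Leg 2: desired track 334.4°; wind correction +3.3° → command heading 337.7°, groundspeed 120.4 kt
Leg 3: desired track 141.2°; wind correction -3.1° → command heading 138.1°, groundspeed 117.1 kt

Leg 1: heading=285.7°, groundspeed=125.6 kt
Leg 2: heading=337.7°, groundspeed=120.4 kt
Leg 3: heading=138.1°, groundspeed=117.1 kt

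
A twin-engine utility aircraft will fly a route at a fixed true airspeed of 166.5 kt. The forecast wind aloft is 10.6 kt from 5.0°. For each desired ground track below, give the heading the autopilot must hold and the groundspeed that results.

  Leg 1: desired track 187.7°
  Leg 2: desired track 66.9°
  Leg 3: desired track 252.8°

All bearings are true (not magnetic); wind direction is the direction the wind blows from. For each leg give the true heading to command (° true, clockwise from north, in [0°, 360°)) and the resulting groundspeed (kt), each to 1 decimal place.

Leg 1: desired track 187.7°; wind correction +0.2° → command heading 187.9°, groundspeed 177.1 kt
Leg 2: desired track 66.9°; wind correction -3.2° → command heading 63.7°, groundspeed 161.2 kt
Leg 3: desired track 252.8°; wind correction +3.4° → command heading 256.2°, groundspeed 170.2 kt

Leg 1: heading=187.9°, groundspeed=177.1 kt
Leg 2: heading=63.7°, groundspeed=161.2 kt
Leg 3: heading=256.2°, groundspeed=170.2 kt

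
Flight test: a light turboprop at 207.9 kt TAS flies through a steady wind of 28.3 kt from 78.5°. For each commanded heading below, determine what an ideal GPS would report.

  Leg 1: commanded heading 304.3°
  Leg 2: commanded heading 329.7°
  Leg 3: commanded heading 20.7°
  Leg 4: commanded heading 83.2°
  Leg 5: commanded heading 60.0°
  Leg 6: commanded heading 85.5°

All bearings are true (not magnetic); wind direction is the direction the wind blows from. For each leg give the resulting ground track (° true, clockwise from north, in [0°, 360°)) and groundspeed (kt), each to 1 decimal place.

Leg 1: track=299.2°, groundspeed=228.5 kt
Leg 2: track=322.7°, groundspeed=218.7 kt
Leg 3: track=13.6°, groundspeed=194.3 kt
Leg 4: track=83.9°, groundspeed=179.7 kt
Leg 5: track=57.2°, groundspeed=181.3 kt
Leg 6: track=86.6°, groundspeed=179.8 kt

Leg 1: heading 304.3°; drift -5.1° → track 299.2°, groundspeed 228.5 kt
Leg 2: heading 329.7°; drift -7.0° → track 322.7°, groundspeed 218.7 kt
Leg 3: heading 20.7°; drift -7.1° → track 13.6°, groundspeed 194.3 kt
Leg 4: heading 83.2°; drift +0.7° → track 83.9°, groundspeed 179.7 kt
Leg 5: heading 60.0°; drift -2.8° → track 57.2°, groundspeed 181.3 kt
Leg 6: heading 85.5°; drift +1.1° → track 86.6°, groundspeed 179.8 kt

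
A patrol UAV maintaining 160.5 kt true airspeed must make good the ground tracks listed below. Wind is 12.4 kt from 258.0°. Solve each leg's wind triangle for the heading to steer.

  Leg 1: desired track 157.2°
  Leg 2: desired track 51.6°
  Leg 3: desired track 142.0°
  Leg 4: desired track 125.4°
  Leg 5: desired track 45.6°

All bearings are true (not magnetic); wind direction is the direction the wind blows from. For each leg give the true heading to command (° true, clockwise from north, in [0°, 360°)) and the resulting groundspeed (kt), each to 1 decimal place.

Leg 1: desired track 157.2°; wind correction +4.4° → command heading 161.6°, groundspeed 162.4 kt
Leg 2: desired track 51.6°; wind correction -2.0° → command heading 49.6°, groundspeed 171.5 kt
Leg 3: desired track 142.0°; wind correction +4.0° → command heading 146.0°, groundspeed 165.5 kt
Leg 4: desired track 125.4°; wind correction +3.3° → command heading 128.7°, groundspeed 168.6 kt
Leg 5: desired track 45.6°; wind correction -2.4° → command heading 43.2°, groundspeed 170.8 kt

Leg 1: heading=161.6°, groundspeed=162.4 kt
Leg 2: heading=49.6°, groundspeed=171.5 kt
Leg 3: heading=146.0°, groundspeed=165.5 kt
Leg 4: heading=128.7°, groundspeed=168.6 kt
Leg 5: heading=43.2°, groundspeed=170.8 kt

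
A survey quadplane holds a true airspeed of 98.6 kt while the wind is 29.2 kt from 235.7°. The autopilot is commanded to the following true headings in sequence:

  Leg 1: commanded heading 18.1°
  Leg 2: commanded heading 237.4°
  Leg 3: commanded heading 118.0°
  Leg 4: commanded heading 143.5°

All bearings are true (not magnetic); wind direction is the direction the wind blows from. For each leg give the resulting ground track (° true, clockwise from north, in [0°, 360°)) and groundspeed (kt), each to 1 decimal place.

Leg 1: heading 18.1°; drift +8.3° → track 26.4°, groundspeed 123.0 kt
Leg 2: heading 237.4°; drift +0.7° → track 238.1°, groundspeed 69.4 kt
Leg 3: heading 118.0°; drift -13.0° → track 105.0°, groundspeed 115.1 kt
Leg 4: heading 143.5°; drift -16.3° → track 127.2°, groundspeed 103.9 kt

Leg 1: track=26.4°, groundspeed=123.0 kt
Leg 2: track=238.1°, groundspeed=69.4 kt
Leg 3: track=105.0°, groundspeed=115.1 kt
Leg 4: track=127.2°, groundspeed=103.9 kt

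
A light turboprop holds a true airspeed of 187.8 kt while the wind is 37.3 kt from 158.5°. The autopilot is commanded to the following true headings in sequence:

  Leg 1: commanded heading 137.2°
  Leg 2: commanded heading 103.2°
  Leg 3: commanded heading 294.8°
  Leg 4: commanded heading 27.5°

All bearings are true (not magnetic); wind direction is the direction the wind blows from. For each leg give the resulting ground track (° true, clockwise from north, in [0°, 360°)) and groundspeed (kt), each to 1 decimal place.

Leg 1: track=132.1°, groundspeed=153.6 kt
Leg 2: track=92.8°, groundspeed=169.4 kt
Leg 3: track=301.6°, groundspeed=216.3 kt
Leg 4: track=19.9°, groundspeed=214.1 kt

Leg 1: heading 137.2°; drift -5.1° → track 132.1°, groundspeed 153.6 kt
Leg 2: heading 103.2°; drift -10.4° → track 92.8°, groundspeed 169.4 kt
Leg 3: heading 294.8°; drift +6.8° → track 301.6°, groundspeed 216.3 kt
Leg 4: heading 27.5°; drift -7.6° → track 19.9°, groundspeed 214.1 kt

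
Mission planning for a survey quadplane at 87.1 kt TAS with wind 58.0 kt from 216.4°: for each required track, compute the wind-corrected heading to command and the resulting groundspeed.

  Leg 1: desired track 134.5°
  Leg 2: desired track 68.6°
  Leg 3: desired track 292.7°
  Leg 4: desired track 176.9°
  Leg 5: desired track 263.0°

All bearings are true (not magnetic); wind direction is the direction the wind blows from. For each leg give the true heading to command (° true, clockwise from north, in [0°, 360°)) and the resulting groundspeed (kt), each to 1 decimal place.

Leg 1: desired track 134.5°; wind correction +41.2° → command heading 175.7°, groundspeed 57.3 kt
Leg 2: desired track 68.6°; wind correction +20.8° → command heading 89.4°, groundspeed 130.5 kt
Leg 3: desired track 292.7°; wind correction -40.3° → command heading 252.4°, groundspeed 52.7 kt
Leg 4: desired track 176.9°; wind correction +25.1° → command heading 202.0°, groundspeed 34.1 kt
Leg 5: desired track 263.0°; wind correction -28.9° → command heading 234.1°, groundspeed 36.4 kt

Leg 1: heading=175.7°, groundspeed=57.3 kt
Leg 2: heading=89.4°, groundspeed=130.5 kt
Leg 3: heading=252.4°, groundspeed=52.7 kt
Leg 4: heading=202.0°, groundspeed=34.1 kt
Leg 5: heading=234.1°, groundspeed=36.4 kt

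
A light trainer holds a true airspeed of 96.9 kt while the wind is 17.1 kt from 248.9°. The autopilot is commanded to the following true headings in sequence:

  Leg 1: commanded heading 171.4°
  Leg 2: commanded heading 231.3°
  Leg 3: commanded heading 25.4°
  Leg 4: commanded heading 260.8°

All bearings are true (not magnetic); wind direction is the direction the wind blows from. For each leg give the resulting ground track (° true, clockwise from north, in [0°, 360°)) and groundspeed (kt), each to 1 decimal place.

Leg 1: heading 171.4°; drift -10.2° → track 161.2°, groundspeed 94.7 kt
Leg 2: heading 231.3°; drift -3.7° → track 227.6°, groundspeed 80.8 kt
Leg 3: heading 25.4°; drift +6.1° → track 31.5°, groundspeed 109.9 kt
Leg 4: heading 260.8°; drift +2.5° → track 263.3°, groundspeed 80.2 kt

Leg 1: track=161.2°, groundspeed=94.7 kt
Leg 2: track=227.6°, groundspeed=80.8 kt
Leg 3: track=31.5°, groundspeed=109.9 kt
Leg 4: track=263.3°, groundspeed=80.2 kt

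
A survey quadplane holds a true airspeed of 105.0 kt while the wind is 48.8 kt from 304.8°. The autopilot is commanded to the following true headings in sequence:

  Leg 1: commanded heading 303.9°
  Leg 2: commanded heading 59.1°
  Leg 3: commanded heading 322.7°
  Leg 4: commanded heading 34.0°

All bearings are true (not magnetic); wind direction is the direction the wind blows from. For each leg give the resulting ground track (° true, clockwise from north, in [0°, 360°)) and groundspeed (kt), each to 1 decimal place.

Leg 1: heading 303.9°; drift -0.8° → track 303.1°, groundspeed 56.2 kt
Leg 2: heading 59.1°; drift +19.6° → track 78.7°, groundspeed 132.8 kt
Leg 3: heading 322.7°; drift +14.4° → track 337.1°, groundspeed 60.5 kt
Leg 4: heading 34.0°; drift +25.1° → track 59.1°, groundspeed 115.2 kt

Leg 1: track=303.1°, groundspeed=56.2 kt
Leg 2: track=78.7°, groundspeed=132.8 kt
Leg 3: track=337.1°, groundspeed=60.5 kt
Leg 4: track=59.1°, groundspeed=115.2 kt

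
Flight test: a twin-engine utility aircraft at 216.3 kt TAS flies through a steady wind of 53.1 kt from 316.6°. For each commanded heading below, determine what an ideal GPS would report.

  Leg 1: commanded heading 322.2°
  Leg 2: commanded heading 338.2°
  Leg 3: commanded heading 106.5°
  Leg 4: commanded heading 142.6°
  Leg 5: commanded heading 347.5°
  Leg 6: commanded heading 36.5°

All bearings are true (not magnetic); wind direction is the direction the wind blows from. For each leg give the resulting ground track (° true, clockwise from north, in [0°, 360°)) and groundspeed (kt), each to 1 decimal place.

Leg 1: track=324.0°, groundspeed=163.5 kt
Leg 2: track=344.9°, groundspeed=168.1 kt
Leg 3: track=112.3°, groundspeed=263.6 kt
Leg 4: track=141.4°, groundspeed=269.2 kt
Leg 5: track=356.6°, groundspeed=172.9 kt
Leg 6: track=50.7°, groundspeed=213.5 kt

Leg 1: heading 322.2°; drift +1.8° → track 324.0°, groundspeed 163.5 kt
Leg 2: heading 338.2°; drift +6.7° → track 344.9°, groundspeed 168.1 kt
Leg 3: heading 106.5°; drift +5.8° → track 112.3°, groundspeed 263.6 kt
Leg 4: heading 142.6°; drift -1.2° → track 141.4°, groundspeed 269.2 kt
Leg 5: heading 347.5°; drift +9.1° → track 356.6°, groundspeed 172.9 kt
Leg 6: heading 36.5°; drift +14.2° → track 50.7°, groundspeed 213.5 kt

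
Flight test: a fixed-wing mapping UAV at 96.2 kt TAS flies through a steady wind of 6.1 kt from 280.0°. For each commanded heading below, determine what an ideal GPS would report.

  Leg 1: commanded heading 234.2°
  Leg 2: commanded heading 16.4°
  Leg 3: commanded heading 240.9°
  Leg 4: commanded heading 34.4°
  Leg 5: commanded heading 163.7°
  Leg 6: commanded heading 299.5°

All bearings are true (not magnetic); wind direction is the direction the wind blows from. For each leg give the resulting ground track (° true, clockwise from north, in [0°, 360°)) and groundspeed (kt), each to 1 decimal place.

Leg 1: heading 234.2°; drift -2.7° → track 231.5°, groundspeed 92.1 kt
Leg 2: heading 16.4°; drift +3.6° → track 20.0°, groundspeed 97.1 kt
Leg 3: heading 240.9°; drift -2.4° → track 238.5°, groundspeed 91.5 kt
Leg 4: heading 34.4°; drift +3.2° → track 37.6°, groundspeed 98.9 kt
Leg 5: heading 163.7°; drift -3.2° → track 160.5°, groundspeed 99.1 kt
Leg 6: heading 299.5°; drift +1.3° → track 300.8°, groundspeed 90.5 kt

Leg 1: track=231.5°, groundspeed=92.1 kt
Leg 2: track=20.0°, groundspeed=97.1 kt
Leg 3: track=238.5°, groundspeed=91.5 kt
Leg 4: track=37.6°, groundspeed=98.9 kt
Leg 5: track=160.5°, groundspeed=99.1 kt
Leg 6: track=300.8°, groundspeed=90.5 kt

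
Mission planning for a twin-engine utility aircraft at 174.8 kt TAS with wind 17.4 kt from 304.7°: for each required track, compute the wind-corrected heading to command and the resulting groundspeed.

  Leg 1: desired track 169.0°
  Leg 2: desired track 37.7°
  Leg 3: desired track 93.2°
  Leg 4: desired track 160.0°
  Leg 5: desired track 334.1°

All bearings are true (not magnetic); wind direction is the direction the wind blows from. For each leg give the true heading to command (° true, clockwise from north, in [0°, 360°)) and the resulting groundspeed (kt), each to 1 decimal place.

Leg 1: desired track 169.0°; wind correction +4.0° → command heading 173.0°, groundspeed 186.8 kt
Leg 2: desired track 37.7°; wind correction -5.7° → command heading 32.0°, groundspeed 174.8 kt
Leg 3: desired track 93.2°; wind correction -3.0° → command heading 90.2°, groundspeed 189.4 kt
Leg 4: desired track 160.0°; wind correction +3.3° → command heading 163.3°, groundspeed 188.7 kt
Leg 5: desired track 334.1°; wind correction -2.8° → command heading 331.3°, groundspeed 159.4 kt

Leg 1: heading=173.0°, groundspeed=186.8 kt
Leg 2: heading=32.0°, groundspeed=174.8 kt
Leg 3: heading=90.2°, groundspeed=189.4 kt
Leg 4: heading=163.3°, groundspeed=188.7 kt
Leg 5: heading=331.3°, groundspeed=159.4 kt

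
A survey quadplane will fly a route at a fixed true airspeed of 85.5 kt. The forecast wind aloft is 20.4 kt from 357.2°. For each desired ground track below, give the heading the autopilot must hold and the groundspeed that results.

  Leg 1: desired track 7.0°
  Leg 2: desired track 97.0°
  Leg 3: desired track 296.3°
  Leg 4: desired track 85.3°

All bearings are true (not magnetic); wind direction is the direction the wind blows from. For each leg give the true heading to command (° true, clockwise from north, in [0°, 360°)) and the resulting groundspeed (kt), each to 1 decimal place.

Leg 1: desired track 7.0°; wind correction -2.3° → command heading 4.7°, groundspeed 65.3 kt
Leg 2: desired track 97.0°; wind correction -13.6° → command heading 83.4°, groundspeed 86.6 kt
Leg 3: desired track 296.3°; wind correction +12.0° → command heading 308.3°, groundspeed 73.7 kt
Leg 4: desired track 85.3°; wind correction -13.8° → command heading 71.5°, groundspeed 82.4 kt

Leg 1: heading=4.7°, groundspeed=65.3 kt
Leg 2: heading=83.4°, groundspeed=86.6 kt
Leg 3: heading=308.3°, groundspeed=73.7 kt
Leg 4: heading=71.5°, groundspeed=82.4 kt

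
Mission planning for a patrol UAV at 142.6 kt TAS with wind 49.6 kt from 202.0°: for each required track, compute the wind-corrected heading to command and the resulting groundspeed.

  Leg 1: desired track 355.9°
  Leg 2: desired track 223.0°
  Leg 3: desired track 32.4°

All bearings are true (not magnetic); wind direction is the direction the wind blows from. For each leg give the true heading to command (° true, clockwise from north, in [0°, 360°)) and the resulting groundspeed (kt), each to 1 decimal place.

Leg 1: heading=347.1°, groundspeed=185.5 kt
Leg 2: heading=215.8°, groundspeed=95.2 kt
Leg 3: heading=36.0°, groundspeed=191.1 kt

Leg 1: desired track 355.9°; wind correction -8.8° → command heading 347.1°, groundspeed 185.5 kt
Leg 2: desired track 223.0°; wind correction -7.2° → command heading 215.8°, groundspeed 95.2 kt
Leg 3: desired track 32.4°; wind correction +3.6° → command heading 36.0°, groundspeed 191.1 kt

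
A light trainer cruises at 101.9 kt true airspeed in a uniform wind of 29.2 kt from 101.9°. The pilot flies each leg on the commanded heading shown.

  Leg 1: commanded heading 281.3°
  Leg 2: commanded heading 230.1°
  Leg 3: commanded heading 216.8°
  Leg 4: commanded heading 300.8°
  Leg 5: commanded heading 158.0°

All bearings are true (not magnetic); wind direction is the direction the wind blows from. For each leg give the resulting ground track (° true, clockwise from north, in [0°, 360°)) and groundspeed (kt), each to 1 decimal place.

Leg 1: heading 281.3°; drift +0.1° → track 281.4°, groundspeed 131.1 kt
Leg 2: heading 230.1°; drift +10.8° → track 240.9°, groundspeed 122.1 kt
Leg 3: heading 216.8°; drift +13.1° → track 229.9°, groundspeed 117.2 kt
Leg 4: heading 300.8°; drift -4.2° → track 296.6°, groundspeed 129.9 kt
Leg 5: heading 158.0°; drift +15.8° → track 173.8°, groundspeed 89.0 kt

Leg 1: track=281.4°, groundspeed=131.1 kt
Leg 2: track=240.9°, groundspeed=122.1 kt
Leg 3: track=229.9°, groundspeed=117.2 kt
Leg 4: track=296.6°, groundspeed=129.9 kt
Leg 5: track=173.8°, groundspeed=89.0 kt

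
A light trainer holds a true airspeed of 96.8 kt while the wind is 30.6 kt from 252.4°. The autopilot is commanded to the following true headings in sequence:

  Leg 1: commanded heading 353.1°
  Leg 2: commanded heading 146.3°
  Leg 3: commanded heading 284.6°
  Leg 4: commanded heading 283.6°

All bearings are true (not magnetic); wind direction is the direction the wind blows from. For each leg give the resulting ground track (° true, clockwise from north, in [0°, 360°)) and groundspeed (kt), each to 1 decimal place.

Leg 1: heading 353.1°; drift +16.4° → track 9.5°, groundspeed 106.8 kt
Leg 2: heading 146.3°; drift -15.6° → track 130.7°, groundspeed 109.3 kt
Leg 3: heading 284.6°; drift +13.0° → track 297.6°, groundspeed 72.8 kt
Leg 4: heading 283.6°; drift +12.7° → track 296.3°, groundspeed 72.4 kt

Leg 1: track=9.5°, groundspeed=106.8 kt
Leg 2: track=130.7°, groundspeed=109.3 kt
Leg 3: track=297.6°, groundspeed=72.8 kt
Leg 4: track=296.3°, groundspeed=72.4 kt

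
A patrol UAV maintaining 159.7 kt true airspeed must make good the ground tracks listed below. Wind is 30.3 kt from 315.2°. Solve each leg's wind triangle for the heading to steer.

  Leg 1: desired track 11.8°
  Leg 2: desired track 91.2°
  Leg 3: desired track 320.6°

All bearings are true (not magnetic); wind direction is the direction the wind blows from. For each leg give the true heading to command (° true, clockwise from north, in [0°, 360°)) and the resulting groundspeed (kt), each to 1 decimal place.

Leg 1: heading=2.7°, groundspeed=141.0 kt
Leg 2: heading=83.6°, groundspeed=180.1 kt
Leg 3: heading=319.6°, groundspeed=129.5 kt

Leg 1: desired track 11.8°; wind correction -9.1° → command heading 2.7°, groundspeed 141.0 kt
Leg 2: desired track 91.2°; wind correction -7.6° → command heading 83.6°, groundspeed 180.1 kt
Leg 3: desired track 320.6°; wind correction -1.0° → command heading 319.6°, groundspeed 129.5 kt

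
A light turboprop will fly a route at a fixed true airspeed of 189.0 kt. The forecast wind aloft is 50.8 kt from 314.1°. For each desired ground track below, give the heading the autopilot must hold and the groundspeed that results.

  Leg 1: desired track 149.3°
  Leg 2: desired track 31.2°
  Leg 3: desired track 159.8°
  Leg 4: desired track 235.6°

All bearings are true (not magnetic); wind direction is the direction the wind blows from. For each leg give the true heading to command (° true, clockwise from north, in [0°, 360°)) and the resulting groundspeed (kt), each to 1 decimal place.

Leg 1: desired track 149.3°; wind correction +4.0° → command heading 153.3°, groundspeed 237.6 kt
Leg 2: desired track 31.2°; wind correction -15.2° → command heading 16.0°, groundspeed 171.1 kt
Leg 3: desired track 159.8°; wind correction +6.7° → command heading 166.5°, groundspeed 233.5 kt
Leg 4: desired track 235.6°; wind correction +15.3° → command heading 250.9°, groundspeed 172.2 kt

Leg 1: heading=153.3°, groundspeed=237.6 kt
Leg 2: heading=16.0°, groundspeed=171.1 kt
Leg 3: heading=166.5°, groundspeed=233.5 kt
Leg 4: heading=250.9°, groundspeed=172.2 kt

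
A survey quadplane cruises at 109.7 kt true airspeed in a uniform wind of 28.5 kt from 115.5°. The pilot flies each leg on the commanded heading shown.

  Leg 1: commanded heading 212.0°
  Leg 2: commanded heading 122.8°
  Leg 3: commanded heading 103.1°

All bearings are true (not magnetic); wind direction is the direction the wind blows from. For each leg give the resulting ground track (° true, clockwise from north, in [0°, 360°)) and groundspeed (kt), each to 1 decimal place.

Leg 1: track=226.1°, groundspeed=116.4 kt
Leg 2: track=125.3°, groundspeed=81.5 kt
Leg 3: track=98.8°, groundspeed=82.1 kt

Leg 1: heading 212.0°; drift +14.1° → track 226.1°, groundspeed 116.4 kt
Leg 2: heading 122.8°; drift +2.5° → track 125.3°, groundspeed 81.5 kt
Leg 3: heading 103.1°; drift -4.3° → track 98.8°, groundspeed 82.1 kt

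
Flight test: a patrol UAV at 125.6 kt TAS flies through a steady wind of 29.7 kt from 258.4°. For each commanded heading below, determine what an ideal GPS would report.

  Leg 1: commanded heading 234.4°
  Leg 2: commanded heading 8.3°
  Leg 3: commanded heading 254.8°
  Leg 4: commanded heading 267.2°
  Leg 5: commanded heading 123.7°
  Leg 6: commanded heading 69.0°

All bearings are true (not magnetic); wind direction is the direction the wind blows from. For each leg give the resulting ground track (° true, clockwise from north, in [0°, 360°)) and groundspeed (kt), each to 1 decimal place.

Leg 1: heading 234.4°; drift -7.0° → track 227.4°, groundspeed 99.2 kt
Leg 2: heading 8.3°; drift +11.6° → track 19.9°, groundspeed 138.6 kt
Leg 3: heading 254.8°; drift -1.1° → track 253.7°, groundspeed 96.0 kt
Leg 4: heading 267.2°; drift +2.7° → track 269.9°, groundspeed 96.4 kt
Leg 5: heading 123.7°; drift -8.2° → track 115.5°, groundspeed 148.0 kt
Leg 6: heading 69.0°; drift +1.8° → track 70.8°, groundspeed 155.0 kt

Leg 1: track=227.4°, groundspeed=99.2 kt
Leg 2: track=19.9°, groundspeed=138.6 kt
Leg 3: track=253.7°, groundspeed=96.0 kt
Leg 4: track=269.9°, groundspeed=96.4 kt
Leg 5: track=115.5°, groundspeed=148.0 kt
Leg 6: track=70.8°, groundspeed=155.0 kt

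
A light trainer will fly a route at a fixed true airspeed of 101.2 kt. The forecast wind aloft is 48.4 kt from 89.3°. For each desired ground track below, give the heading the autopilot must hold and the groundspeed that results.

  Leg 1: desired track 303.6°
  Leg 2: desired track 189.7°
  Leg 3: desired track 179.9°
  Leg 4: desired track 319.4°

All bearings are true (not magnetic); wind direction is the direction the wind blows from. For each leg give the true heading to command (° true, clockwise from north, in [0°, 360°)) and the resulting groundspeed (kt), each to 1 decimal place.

Leg 1: desired track 303.6°; wind correction +15.6° → command heading 319.2°, groundspeed 137.4 kt
Leg 2: desired track 189.7°; wind correction -28.1° → command heading 161.6°, groundspeed 98.0 kt
Leg 3: desired track 179.9°; wind correction -28.6° → command heading 151.3°, groundspeed 89.4 kt
Leg 4: desired track 319.4°; wind correction +21.5° → command heading 340.9°, groundspeed 125.2 kt

Leg 1: heading=319.2°, groundspeed=137.4 kt
Leg 2: heading=161.6°, groundspeed=98.0 kt
Leg 3: heading=151.3°, groundspeed=89.4 kt
Leg 4: heading=340.9°, groundspeed=125.2 kt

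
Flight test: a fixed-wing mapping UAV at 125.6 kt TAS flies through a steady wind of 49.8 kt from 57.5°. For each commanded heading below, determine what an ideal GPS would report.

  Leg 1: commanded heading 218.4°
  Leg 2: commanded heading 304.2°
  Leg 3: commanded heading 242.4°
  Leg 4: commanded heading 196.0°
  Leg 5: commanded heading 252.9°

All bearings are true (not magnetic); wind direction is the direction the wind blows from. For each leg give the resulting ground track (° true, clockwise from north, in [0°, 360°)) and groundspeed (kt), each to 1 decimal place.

Leg 1: heading 218.4°; drift +5.4° → track 223.8°, groundspeed 173.4 kt
Leg 2: heading 304.2°; drift -17.5° → track 286.7°, groundspeed 152.3 kt
Leg 3: heading 242.4°; drift -1.4° → track 241.0°, groundspeed 175.3 kt
Leg 4: heading 196.0°; drift +11.5° → track 207.5°, groundspeed 166.2 kt
Leg 5: heading 252.9°; drift -4.4° → track 248.5°, groundspeed 174.1 kt

Leg 1: track=223.8°, groundspeed=173.4 kt
Leg 2: track=286.7°, groundspeed=152.3 kt
Leg 3: track=241.0°, groundspeed=175.3 kt
Leg 4: track=207.5°, groundspeed=166.2 kt
Leg 5: track=248.5°, groundspeed=174.1 kt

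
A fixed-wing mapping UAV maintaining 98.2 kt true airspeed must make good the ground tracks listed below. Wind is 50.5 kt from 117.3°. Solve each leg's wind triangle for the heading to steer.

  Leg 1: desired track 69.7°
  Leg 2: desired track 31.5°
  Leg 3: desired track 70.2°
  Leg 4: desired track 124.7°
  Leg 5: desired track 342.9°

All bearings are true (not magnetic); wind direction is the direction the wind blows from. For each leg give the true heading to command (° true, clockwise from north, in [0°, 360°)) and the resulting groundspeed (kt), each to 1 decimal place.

Leg 1: heading=92.0°, groundspeed=56.8 kt
Leg 2: heading=62.4°, groundspeed=80.6 kt
Leg 3: heading=92.3°, groundspeed=56.6 kt
Leg 4: heading=120.9°, groundspeed=47.9 kt
Leg 5: heading=4.5°, groundspeed=126.7 kt

Leg 1: desired track 69.7°; wind correction +22.3° → command heading 92.0°, groundspeed 56.8 kt
Leg 2: desired track 31.5°; wind correction +30.9° → command heading 62.4°, groundspeed 80.6 kt
Leg 3: desired track 70.2°; wind correction +22.1° → command heading 92.3°, groundspeed 56.6 kt
Leg 4: desired track 124.7°; wind correction -3.8° → command heading 120.9°, groundspeed 47.9 kt
Leg 5: desired track 342.9°; wind correction +21.6° → command heading 4.5°, groundspeed 126.7 kt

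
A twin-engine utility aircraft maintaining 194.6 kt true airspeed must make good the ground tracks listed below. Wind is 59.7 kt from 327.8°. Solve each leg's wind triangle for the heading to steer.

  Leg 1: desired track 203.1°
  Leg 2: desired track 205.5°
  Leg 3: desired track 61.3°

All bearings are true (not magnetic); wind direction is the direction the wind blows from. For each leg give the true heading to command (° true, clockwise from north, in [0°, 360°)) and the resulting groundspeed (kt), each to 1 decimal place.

Leg 1: heading=217.7°, groundspeed=222.3 kt
Leg 2: heading=220.5°, groundspeed=219.8 kt
Leg 3: heading=43.5°, groundspeed=188.9 kt

Leg 1: desired track 203.1°; wind correction +14.6° → command heading 217.7°, groundspeed 222.3 kt
Leg 2: desired track 205.5°; wind correction +15.0° → command heading 220.5°, groundspeed 219.8 kt
Leg 3: desired track 61.3°; wind correction -17.8° → command heading 43.5°, groundspeed 188.9 kt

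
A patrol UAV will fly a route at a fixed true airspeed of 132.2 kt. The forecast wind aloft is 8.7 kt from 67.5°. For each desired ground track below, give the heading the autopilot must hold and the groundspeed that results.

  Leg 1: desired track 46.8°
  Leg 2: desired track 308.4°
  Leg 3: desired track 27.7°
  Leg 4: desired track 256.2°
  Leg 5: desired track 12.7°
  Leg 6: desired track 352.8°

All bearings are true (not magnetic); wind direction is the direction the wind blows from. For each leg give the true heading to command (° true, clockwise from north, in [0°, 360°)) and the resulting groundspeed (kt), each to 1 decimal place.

Leg 1: heading=48.1°, groundspeed=124.0 kt
Leg 2: heading=311.7°, groundspeed=136.2 kt
Leg 3: heading=30.1°, groundspeed=125.4 kt
Leg 4: heading=256.8°, groundspeed=140.8 kt
Leg 5: heading=15.8°, groundspeed=127.0 kt
Leg 6: heading=356.4°, groundspeed=129.6 kt

Leg 1: desired track 46.8°; wind correction +1.3° → command heading 48.1°, groundspeed 124.0 kt
Leg 2: desired track 308.4°; wind correction +3.3° → command heading 311.7°, groundspeed 136.2 kt
Leg 3: desired track 27.7°; wind correction +2.4° → command heading 30.1°, groundspeed 125.4 kt
Leg 4: desired track 256.2°; wind correction +0.6° → command heading 256.8°, groundspeed 140.8 kt
Leg 5: desired track 12.7°; wind correction +3.1° → command heading 15.8°, groundspeed 127.0 kt
Leg 6: desired track 352.8°; wind correction +3.6° → command heading 356.4°, groundspeed 129.6 kt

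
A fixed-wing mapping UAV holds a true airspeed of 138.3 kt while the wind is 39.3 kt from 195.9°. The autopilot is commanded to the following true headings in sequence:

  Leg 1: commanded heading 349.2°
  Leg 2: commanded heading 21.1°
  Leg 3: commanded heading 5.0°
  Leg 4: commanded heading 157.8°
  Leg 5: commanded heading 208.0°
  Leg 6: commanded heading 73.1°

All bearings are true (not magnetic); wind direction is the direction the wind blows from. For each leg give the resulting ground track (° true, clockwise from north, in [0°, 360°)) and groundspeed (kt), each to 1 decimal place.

Leg 1: track=355.0°, groundspeed=174.3 kt
Leg 2: track=20.0°, groundspeed=177.5 kt
Leg 3: track=7.4°, groundspeed=177.0 kt
Leg 4: track=145.1°, groundspeed=110.1 kt
Leg 5: track=212.7°, groundspeed=100.2 kt
Leg 6: track=61.4°, groundspeed=163.0 kt

Leg 1: heading 349.2°; drift +5.8° → track 355.0°, groundspeed 174.3 kt
Leg 2: heading 21.1°; drift -1.1° → track 20.0°, groundspeed 177.5 kt
Leg 3: heading 5.0°; drift +2.4° → track 7.4°, groundspeed 177.0 kt
Leg 4: heading 157.8°; drift -12.7° → track 145.1°, groundspeed 110.1 kt
Leg 5: heading 208.0°; drift +4.7° → track 212.7°, groundspeed 100.2 kt
Leg 6: heading 73.1°; drift -11.7° → track 61.4°, groundspeed 163.0 kt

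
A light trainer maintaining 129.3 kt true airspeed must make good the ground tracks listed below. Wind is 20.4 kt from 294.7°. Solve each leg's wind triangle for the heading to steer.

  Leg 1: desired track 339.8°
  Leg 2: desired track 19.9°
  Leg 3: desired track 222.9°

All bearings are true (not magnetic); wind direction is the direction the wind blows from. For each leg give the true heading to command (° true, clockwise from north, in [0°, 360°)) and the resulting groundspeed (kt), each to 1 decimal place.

Leg 1: desired track 339.8°; wind correction -6.4° → command heading 333.4°, groundspeed 114.1 kt
Leg 2: desired track 19.9°; wind correction -9.0° → command heading 10.9°, groundspeed 126.0 kt
Leg 3: desired track 222.9°; wind correction +8.6° → command heading 231.5°, groundspeed 121.5 kt

Leg 1: heading=333.4°, groundspeed=114.1 kt
Leg 2: heading=10.9°, groundspeed=126.0 kt
Leg 3: heading=231.5°, groundspeed=121.5 kt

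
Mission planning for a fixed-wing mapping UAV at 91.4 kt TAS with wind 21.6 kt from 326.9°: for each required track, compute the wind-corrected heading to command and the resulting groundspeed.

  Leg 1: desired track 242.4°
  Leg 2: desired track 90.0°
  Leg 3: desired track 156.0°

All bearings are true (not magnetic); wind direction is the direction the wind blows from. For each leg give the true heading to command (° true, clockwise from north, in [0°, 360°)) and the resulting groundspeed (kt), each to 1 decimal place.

Leg 1: desired track 242.4°; wind correction +13.6° → command heading 256.0°, groundspeed 86.8 kt
Leg 2: desired track 90.0°; wind correction -11.4° → command heading 78.6°, groundspeed 101.4 kt
Leg 3: desired track 156.0°; wind correction +2.1° → command heading 158.1°, groundspeed 112.7 kt

Leg 1: heading=256.0°, groundspeed=86.8 kt
Leg 2: heading=78.6°, groundspeed=101.4 kt
Leg 3: heading=158.1°, groundspeed=112.7 kt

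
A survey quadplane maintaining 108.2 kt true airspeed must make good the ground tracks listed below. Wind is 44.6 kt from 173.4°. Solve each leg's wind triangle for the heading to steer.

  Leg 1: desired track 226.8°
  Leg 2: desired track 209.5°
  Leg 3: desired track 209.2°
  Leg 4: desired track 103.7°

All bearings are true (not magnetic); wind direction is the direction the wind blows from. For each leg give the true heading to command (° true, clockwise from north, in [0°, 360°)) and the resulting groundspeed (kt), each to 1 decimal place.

Leg 1: heading=207.5°, groundspeed=75.5 kt
Leg 2: heading=195.4°, groundspeed=68.9 kt
Leg 3: heading=195.2°, groundspeed=68.8 kt
Leg 4: heading=126.4°, groundspeed=84.3 kt

Leg 1: desired track 226.8°; wind correction -19.3° → command heading 207.5°, groundspeed 75.5 kt
Leg 2: desired track 209.5°; wind correction -14.1° → command heading 195.4°, groundspeed 68.9 kt
Leg 3: desired track 209.2°; wind correction -14.0° → command heading 195.2°, groundspeed 68.8 kt
Leg 4: desired track 103.7°; wind correction +22.7° → command heading 126.4°, groundspeed 84.3 kt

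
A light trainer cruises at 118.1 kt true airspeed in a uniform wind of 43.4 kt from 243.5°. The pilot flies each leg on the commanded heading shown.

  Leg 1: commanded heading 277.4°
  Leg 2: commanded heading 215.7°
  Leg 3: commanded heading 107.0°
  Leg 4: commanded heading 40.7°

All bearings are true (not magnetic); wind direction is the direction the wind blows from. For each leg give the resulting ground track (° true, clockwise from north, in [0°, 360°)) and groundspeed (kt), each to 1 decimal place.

Leg 1: track=293.8°, groundspeed=85.6 kt
Leg 2: track=201.5°, groundspeed=82.2 kt
Leg 3: track=95.7°, groundspeed=152.5 kt
Leg 4: track=46.8°, groundspeed=159.0 kt

Leg 1: heading 277.4°; drift +16.4° → track 293.8°, groundspeed 85.6 kt
Leg 2: heading 215.7°; drift -14.2° → track 201.5°, groundspeed 82.2 kt
Leg 3: heading 107.0°; drift -11.3° → track 95.7°, groundspeed 152.5 kt
Leg 4: heading 40.7°; drift +6.1° → track 46.8°, groundspeed 159.0 kt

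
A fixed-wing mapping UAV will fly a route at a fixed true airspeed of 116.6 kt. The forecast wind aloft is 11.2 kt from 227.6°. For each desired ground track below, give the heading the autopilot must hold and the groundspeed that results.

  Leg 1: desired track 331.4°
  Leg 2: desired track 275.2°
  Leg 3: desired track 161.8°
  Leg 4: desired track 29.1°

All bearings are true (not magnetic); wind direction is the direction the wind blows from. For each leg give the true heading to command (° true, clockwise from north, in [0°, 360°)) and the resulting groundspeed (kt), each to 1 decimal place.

Leg 1: desired track 331.4°; wind correction -5.4° → command heading 326.0°, groundspeed 118.8 kt
Leg 2: desired track 275.2°; wind correction -4.1° → command heading 271.1°, groundspeed 108.8 kt
Leg 3: desired track 161.8°; wind correction +5.0° → command heading 166.8°, groundspeed 111.6 kt
Leg 4: desired track 29.1°; wind correction -1.7° → command heading 27.4°, groundspeed 127.2 kt

Leg 1: heading=326.0°, groundspeed=118.8 kt
Leg 2: heading=271.1°, groundspeed=108.8 kt
Leg 3: heading=166.8°, groundspeed=111.6 kt
Leg 4: heading=27.4°, groundspeed=127.2 kt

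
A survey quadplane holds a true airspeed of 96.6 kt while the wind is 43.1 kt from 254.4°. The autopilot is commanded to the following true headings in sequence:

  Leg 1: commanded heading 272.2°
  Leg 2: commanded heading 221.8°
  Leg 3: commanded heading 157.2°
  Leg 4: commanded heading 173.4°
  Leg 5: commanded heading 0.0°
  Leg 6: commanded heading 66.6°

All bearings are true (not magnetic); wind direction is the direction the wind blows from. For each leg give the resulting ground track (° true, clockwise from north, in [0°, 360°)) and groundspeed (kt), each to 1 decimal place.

Leg 1: heading 272.2°; drift +13.3° → track 285.5°, groundspeed 57.1 kt
Leg 2: heading 221.8°; drift -21.1° → track 200.7°, groundspeed 64.6 kt
Leg 3: heading 157.2°; drift -22.7° → track 134.5°, groundspeed 110.6 kt
Leg 4: heading 173.4°; drift -25.3° → track 148.1°, groundspeed 99.4 kt
Leg 5: heading 0.0°; drift +21.0° → track 21.0°, groundspeed 115.9 kt
Leg 6: heading 66.6°; drift +2.4° → track 69.0°, groundspeed 139.4 kt

Leg 1: track=285.5°, groundspeed=57.1 kt
Leg 2: track=200.7°, groundspeed=64.6 kt
Leg 3: track=134.5°, groundspeed=110.6 kt
Leg 4: track=148.1°, groundspeed=99.4 kt
Leg 5: track=21.0°, groundspeed=115.9 kt
Leg 6: track=69.0°, groundspeed=139.4 kt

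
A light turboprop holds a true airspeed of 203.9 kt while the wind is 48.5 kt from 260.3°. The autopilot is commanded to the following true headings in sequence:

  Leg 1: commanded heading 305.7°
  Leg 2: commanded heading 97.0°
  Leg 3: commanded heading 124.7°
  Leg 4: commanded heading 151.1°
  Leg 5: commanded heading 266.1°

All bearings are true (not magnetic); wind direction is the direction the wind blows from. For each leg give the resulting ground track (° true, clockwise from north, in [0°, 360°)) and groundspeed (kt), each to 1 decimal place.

Leg 1: heading 305.7°; drift +11.5° → track 317.2°, groundspeed 173.3 kt
Leg 2: heading 97.0°; drift -3.2° → track 93.8°, groundspeed 250.7 kt
Leg 3: heading 124.7°; drift -8.1° → track 116.6°, groundspeed 241.0 kt
Leg 4: heading 151.1°; drift -11.8° → track 139.3°, groundspeed 224.6 kt
Leg 5: heading 266.1°; drift +1.8° → track 267.9°, groundspeed 155.7 kt

Leg 1: track=317.2°, groundspeed=173.3 kt
Leg 2: track=93.8°, groundspeed=250.7 kt
Leg 3: track=116.6°, groundspeed=241.0 kt
Leg 4: track=139.3°, groundspeed=224.6 kt
Leg 5: track=267.9°, groundspeed=155.7 kt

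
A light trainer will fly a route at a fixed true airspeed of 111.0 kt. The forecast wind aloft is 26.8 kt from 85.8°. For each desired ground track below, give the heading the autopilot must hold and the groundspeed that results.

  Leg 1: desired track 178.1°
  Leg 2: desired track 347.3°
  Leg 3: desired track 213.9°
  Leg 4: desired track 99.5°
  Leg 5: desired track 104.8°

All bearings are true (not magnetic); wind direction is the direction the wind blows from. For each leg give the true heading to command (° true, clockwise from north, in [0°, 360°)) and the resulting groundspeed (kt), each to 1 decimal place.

Leg 1: desired track 178.1°; wind correction -14.0° → command heading 164.1°, groundspeed 108.8 kt
Leg 2: desired track 347.3°; wind correction +13.8° → command heading 1.1°, groundspeed 111.8 kt
Leg 3: desired track 213.9°; wind correction -11.0° → command heading 202.9°, groundspeed 125.5 kt
Leg 4: desired track 99.5°; wind correction -3.3° → command heading 96.2°, groundspeed 84.8 kt
Leg 5: desired track 104.8°; wind correction -4.5° → command heading 100.3°, groundspeed 85.3 kt

Leg 1: heading=164.1°, groundspeed=108.8 kt
Leg 2: heading=1.1°, groundspeed=111.8 kt
Leg 3: heading=202.9°, groundspeed=125.5 kt
Leg 4: heading=96.2°, groundspeed=84.8 kt
Leg 5: heading=100.3°, groundspeed=85.3 kt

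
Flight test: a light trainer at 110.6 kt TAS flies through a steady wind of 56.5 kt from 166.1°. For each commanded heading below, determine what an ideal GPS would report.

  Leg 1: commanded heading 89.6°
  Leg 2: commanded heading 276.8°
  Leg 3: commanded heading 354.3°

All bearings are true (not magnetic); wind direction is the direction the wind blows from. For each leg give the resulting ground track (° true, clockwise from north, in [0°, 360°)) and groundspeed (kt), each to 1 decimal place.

Leg 1: track=60.2°, groundspeed=111.8 kt
Leg 2: track=298.8°, groundspeed=140.9 kt
Leg 3: track=351.5°, groundspeed=166.7 kt

Leg 1: heading 89.6°; drift -29.4° → track 60.2°, groundspeed 111.8 kt
Leg 2: heading 276.8°; drift +22.0° → track 298.8°, groundspeed 140.9 kt
Leg 3: heading 354.3°; drift -2.8° → track 351.5°, groundspeed 166.7 kt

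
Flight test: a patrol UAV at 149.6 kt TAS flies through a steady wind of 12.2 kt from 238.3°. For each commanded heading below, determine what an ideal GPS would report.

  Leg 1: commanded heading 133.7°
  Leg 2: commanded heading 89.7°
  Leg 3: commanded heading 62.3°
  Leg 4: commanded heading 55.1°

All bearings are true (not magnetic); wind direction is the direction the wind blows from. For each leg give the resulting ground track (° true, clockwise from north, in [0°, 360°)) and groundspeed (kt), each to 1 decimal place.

Leg 1: track=129.3°, groundspeed=153.1 kt
Leg 2: track=87.4°, groundspeed=160.1 kt
Leg 3: track=62.0°, groundspeed=161.8 kt
Leg 4: track=55.3°, groundspeed=161.8 kt

Leg 1: heading 133.7°; drift -4.4° → track 129.3°, groundspeed 153.1 kt
Leg 2: heading 89.7°; drift -2.3° → track 87.4°, groundspeed 160.1 kt
Leg 3: heading 62.3°; drift -0.3° → track 62.0°, groundspeed 161.8 kt
Leg 4: heading 55.1°; drift +0.2° → track 55.3°, groundspeed 161.8 kt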